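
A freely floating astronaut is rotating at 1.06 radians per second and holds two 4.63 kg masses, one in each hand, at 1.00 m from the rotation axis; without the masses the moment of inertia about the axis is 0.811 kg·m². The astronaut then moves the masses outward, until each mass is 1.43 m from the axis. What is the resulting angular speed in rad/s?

No external torque acts about the spin axis, so angular momentum is conserved.
I₁ = 0.811 + 2(4.63)(1.00)² = 10.07 kg·m²; I₂ = 0.811 + 2(4.63)(1.43)² = 19.75 kg·m².
ω₂ = I₁ω₁ / I₂ = (10.07)(1.06 rad/s) / (19.75) = 0.5406 rad/s.

ω₂ ≈ 0.541 rad/s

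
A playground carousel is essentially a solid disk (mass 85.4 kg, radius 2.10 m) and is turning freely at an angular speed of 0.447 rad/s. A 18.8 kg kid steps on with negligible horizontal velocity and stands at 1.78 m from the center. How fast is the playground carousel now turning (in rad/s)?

The added mass arrives with no angular momentum about the center, and any external torque about the center is negligible, so the system's angular momentum is conserved.
I_p = ½(85.4)(2.10)² = 188.3 kg·m².
Added inertia Σmr² = (18.8)(1.78)² = 59.57 kg·m²; I_f = 188.3 + 59.57 = 247.9 kg·m².
ω_f = I_p ω_i / I_f = (188.3)(0.447) / 247.9 = 0.3396 rad/s.

ω_f ≈ 0.340 rad/s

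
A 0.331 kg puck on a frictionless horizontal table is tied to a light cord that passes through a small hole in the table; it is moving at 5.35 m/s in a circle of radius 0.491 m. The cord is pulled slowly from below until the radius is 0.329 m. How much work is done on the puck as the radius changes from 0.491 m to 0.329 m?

The only horizontal force on the mass is along the cord (radial), so it exerts no torque about the hole and angular momentum m v r is conserved.
v₂ = v₁ r₁ / r₂ = (5.35)(0.491) / (0.329) = 7.984 m/s.
W = ΔKE = ½m(v₂² − v₁²) = 5.814 J.

W ≈ 5.81 J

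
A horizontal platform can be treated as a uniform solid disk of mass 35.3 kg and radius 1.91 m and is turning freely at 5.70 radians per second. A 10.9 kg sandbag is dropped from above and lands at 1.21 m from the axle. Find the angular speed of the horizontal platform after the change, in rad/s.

ω_f ≈ 4.57 rad/s

The added mass arrives with no angular momentum about the axle, and any external torque about the axle is negligible, so the system's angular momentum is conserved.
I_p = ½(35.3)(1.91)² = 64.39 kg·m².
Added inertia Σmr² = (10.9)(1.21)² = 15.96 kg·m²; I_f = 64.39 + 15.96 = 80.35 kg·m².
ω_f = I_p ω_i / I_f = (64.39)(5.70) / 80.35 = 4.568 rad/s.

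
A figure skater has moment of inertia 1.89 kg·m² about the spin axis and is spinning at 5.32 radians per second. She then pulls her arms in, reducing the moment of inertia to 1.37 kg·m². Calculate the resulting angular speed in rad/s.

ω₂ ≈ 7.34 rad/s

Angular momentum about the spin axis is conserved since the torque about it is zero.
ω₂ = I₁ω₁ / I₂ = (1.890)(5.32 rad/s) / (1.370) = 7.339 rad/s.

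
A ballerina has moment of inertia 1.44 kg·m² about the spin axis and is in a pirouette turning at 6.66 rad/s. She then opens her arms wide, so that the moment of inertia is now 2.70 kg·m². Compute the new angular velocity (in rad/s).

Angular momentum about the spin axis is conserved since the torque about it is zero.
ω₂ = I₁ω₁ / I₂ = (1.440)(6.66 rad/s) / (2.700) = 3.552 rad/s.

ω₂ ≈ 3.55 rad/s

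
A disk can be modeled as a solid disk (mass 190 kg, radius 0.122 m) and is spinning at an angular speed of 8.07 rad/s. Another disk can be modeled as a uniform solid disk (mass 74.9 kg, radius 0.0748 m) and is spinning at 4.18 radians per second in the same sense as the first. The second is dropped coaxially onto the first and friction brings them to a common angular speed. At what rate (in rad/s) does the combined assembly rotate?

|ω_f| ≈ 7.57 rad/s

The coupling torques are internal; angular momentum about the shared axis is conserved.
Moments of inertia: I_A = ½(190)(0.122)² = 1.414 kg·m²; I_B = ½(74.9)(0.0748)² = 0.2095 kg·m².
Taking A's sense as positive: L = (1.414)(8.07) + (0.2095)(4.18) = 12.29 kg·m²·rad/s.
Combined I = 1.414 + 0.2095 = 1.624 kg·m².
ω_f = L / I = 12.29 / 1.624 = 7.568 rad/s.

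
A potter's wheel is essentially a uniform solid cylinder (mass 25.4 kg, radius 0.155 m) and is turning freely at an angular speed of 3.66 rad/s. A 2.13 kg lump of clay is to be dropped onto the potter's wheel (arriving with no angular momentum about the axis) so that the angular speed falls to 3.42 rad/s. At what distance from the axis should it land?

r ≈ 0.100 m

No external torque acts about the axis; L_before = L_after.
I_p = ½(25.4)(0.155)² = 0.3051 kg·m².
I_p ω_i = (I_p + m r²) ω_f ⇒ m r² = I_p(ω_i/ω_f − 1) = 0.3051(3.66/3.42 − 1) = 0.02141 kg·m².
r = √(0.02141/2.13) = 0.1003 m.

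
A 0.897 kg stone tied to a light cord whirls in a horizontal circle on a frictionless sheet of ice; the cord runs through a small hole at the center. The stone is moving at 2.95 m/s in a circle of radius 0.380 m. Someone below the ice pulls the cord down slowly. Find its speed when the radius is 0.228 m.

v₂ ≈ 4.92 m/s

The only horizontal force on the mass is along the cord (radial), so it exerts no torque about the hole and angular momentum m v r is conserved.
v₂ = v₁ r₁ / r₂ = (2.95)(0.380) / (0.228) = 4.917 m/s.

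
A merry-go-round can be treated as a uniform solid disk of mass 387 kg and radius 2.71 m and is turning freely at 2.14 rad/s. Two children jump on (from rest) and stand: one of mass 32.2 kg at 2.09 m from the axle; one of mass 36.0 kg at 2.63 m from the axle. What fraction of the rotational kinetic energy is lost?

The added mass arrives with no angular momentum about the axle, and any external torque about the axle is negligible, so the system's angular momentum is conserved.
I_p = ½(387)(2.71)² = 1421 kg·m².
Added inertia Σmr² = (32.2)(2.09)² + (36.0)(2.63)² = 389.7 kg·m²; I_f = 1421 + 389.7 = 1811 kg·m².
ω_f = I_p ω_i / I_f = (1421)(2.14) / 1811 = 1.679 rad/s.
KE_i = ½(1421)(2.140 rad/s)² = 3254 J; KE_f = ½(1811)(1.679)² = 2554 J.
Fraction lost = 0.2152.

fraction ≈ 0.215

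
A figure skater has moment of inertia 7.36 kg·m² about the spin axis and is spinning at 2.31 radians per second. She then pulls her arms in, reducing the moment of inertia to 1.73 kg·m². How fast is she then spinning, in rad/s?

With no external torque about the axis, L is conserved: I₁ω₁ = I₂ω₂.
ω₂ = I₁ω₁ / I₂ = (7.360)(2.31 rad/s) / (1.730) = 9.828 rad/s.

ω₂ ≈ 9.83 rad/s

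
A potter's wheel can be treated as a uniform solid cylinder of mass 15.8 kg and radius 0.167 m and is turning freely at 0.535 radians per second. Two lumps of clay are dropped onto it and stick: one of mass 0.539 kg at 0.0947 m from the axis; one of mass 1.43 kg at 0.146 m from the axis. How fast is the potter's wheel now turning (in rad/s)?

ω_f ≈ 0.461 rad/s

The added mass arrives with no angular momentum about the axis, and any external torque about the axis is negligible, so the system's angular momentum is conserved.
I_p = ½(15.8)(0.167)² = 0.2203 kg·m².
Added inertia Σmr² = (0.539)(0.0947)² + (1.43)(0.146)² = 0.03532 kg·m²; I_f = 0.2203 + 0.03532 = 0.2556 kg·m².
ω_f = I_p ω_i / I_f = (0.2203)(0.535) / 0.2556 = 0.4611 rad/s.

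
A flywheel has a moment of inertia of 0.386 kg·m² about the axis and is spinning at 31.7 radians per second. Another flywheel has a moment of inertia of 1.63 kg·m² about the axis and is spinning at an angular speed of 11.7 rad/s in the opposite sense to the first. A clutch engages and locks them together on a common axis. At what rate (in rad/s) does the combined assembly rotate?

|ω_f| ≈ 3.39 rad/s

The coupling torques are internal; angular momentum about the shared axis is conserved.
Taking A's sense as positive: L = (0.3860)(31.7) − (1.630)(11.7) = -6.835 kg·m²·rad/s.
Combined I = 0.3860 + 1.630 = 2.016 kg·m².
ω_f = L / I = -6.835 / 2.016 = -3.390 rad/s.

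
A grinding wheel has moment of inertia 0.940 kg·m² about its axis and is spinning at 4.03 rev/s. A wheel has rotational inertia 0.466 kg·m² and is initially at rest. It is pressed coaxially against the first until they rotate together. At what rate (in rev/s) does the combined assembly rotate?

The coupling torques are internal; angular momentum about the shared axis is conserved.
Taking A's sense as positive: L = (0.9400)(4.03) = 3.788 kg·m²·rev/s.
Combined I = 0.9400 + 0.4660 = 1.406 kg·m².
ω_f = L / I = 3.788 / 1.406 = 2.694 rev/s.

|ω_f| ≈ 2.69 rev/s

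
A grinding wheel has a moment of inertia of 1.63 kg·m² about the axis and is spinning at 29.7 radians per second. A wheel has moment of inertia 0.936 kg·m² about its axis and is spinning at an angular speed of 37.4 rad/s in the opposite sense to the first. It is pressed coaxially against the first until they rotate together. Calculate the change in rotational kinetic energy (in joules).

ΔKE ≈ -1340 J

The coupling torques are internal; angular momentum about the shared axis is conserved.
Taking A's sense as positive: L = (1.630)(29.7) − (0.9360)(37.4) = 13.40 kg·m²·rad/s.
Combined I = 1.630 + 0.9360 = 2.566 kg·m².
ω_f = L / I = 13.40 / 2.566 = 5.224 rad/s.
KE_i = ½ΣIω² = 1374 J; KE_f = ½(2.566)(5.224)² = 35.01 J.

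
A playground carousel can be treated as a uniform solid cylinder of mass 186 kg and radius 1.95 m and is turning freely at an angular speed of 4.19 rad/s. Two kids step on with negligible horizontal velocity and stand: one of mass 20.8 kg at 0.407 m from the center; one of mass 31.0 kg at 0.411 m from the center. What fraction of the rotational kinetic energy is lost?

fraction ≈ 0.0240

No external torque acts about the center; L_before = L_after.
I_p = ½(186)(1.95)² = 353.6 kg·m².
Added inertia Σmr² = (20.8)(0.407)² + (31.0)(0.411)² = 8.682 kg·m²; I_f = 353.6 + 8.682 = 362.3 kg·m².
ω_f = I_p ω_i / I_f = (353.6)(4.19) / 362.3 = 4.090 rad/s.
KE_i = ½(353.6)(4.190 rad/s)² = 3104 J; KE_f = ½(362.3)(4.090)² = 3030 J.
Fraction lost = 0.02396.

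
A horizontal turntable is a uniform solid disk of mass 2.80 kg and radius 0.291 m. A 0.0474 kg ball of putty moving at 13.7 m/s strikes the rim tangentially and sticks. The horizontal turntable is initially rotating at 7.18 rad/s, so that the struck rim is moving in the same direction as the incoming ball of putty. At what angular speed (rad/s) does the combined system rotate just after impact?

About the axle the impulsive forces during the collision are internal, so angular momentum about that axis is conserved.
I_p = ½(2.80)(0.291)² = 0.1186 kg·m². Taking the sense of the ball of putty's angular momentum as positive, L_{ball} = m v R = (0.0474)(13.7)(0.291) = 0.1890 kg·m²/s.
L_i = +I_p ω_p + m v R = +(0.1186)(7.18) + 0.1890 = 1.040 kg·m²/s.
After sticking, I_f = I_p + m R² = 0.1186 + (0.0474)(0.291)² = 0.1226 kg·m².
ω_f = L_i / I_f = 1.040 / 0.1226 = 8.487 rad/s.

|ω_f| ≈ 8.49 rad/s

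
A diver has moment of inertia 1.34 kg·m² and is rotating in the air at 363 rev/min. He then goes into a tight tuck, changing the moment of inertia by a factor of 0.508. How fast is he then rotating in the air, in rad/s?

ω₂ ≈ 74.8 rad/s

With no external torque about the axis, L is conserved: I₁ω₁ = I₂ω₂.
I₂ = 0.508 × 1.34 = 0.6807 kg·m².
ω₂ = I₁ω₁ / I₂ = (1.340)(363 rpm) / (0.6807) = 714.6 rpm = 74.83 rad/s.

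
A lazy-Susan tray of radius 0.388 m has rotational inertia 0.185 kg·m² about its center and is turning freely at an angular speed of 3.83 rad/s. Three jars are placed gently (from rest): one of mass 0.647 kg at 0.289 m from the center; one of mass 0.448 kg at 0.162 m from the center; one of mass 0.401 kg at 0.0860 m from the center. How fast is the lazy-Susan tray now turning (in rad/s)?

No external torque acts about the center; L_before = L_after.
Added inertia Σmr² = (0.647)(0.289)² + (0.448)(0.162)² + (0.401)(0.0860)² = 0.06876 kg·m²; I_f = 0.1850 + 0.06876 = 0.2538 kg·m².
ω_f = I_p ω_i / I_f = (0.1850)(3.83) / 0.2538 = 2.792 rad/s.

ω_f ≈ 2.79 rad/s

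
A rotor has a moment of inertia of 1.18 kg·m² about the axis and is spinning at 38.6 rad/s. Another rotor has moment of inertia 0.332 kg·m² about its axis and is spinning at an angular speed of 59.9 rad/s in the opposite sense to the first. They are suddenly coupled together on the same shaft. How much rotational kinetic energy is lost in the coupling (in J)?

The coupling torques are internal; angular momentum about the shared axis is conserved.
Taking A's sense as positive: L = (1.180)(38.6) − (0.3320)(59.9) = 25.66 kg·m²·rad/s.
Combined I = 1.180 + 0.3320 = 1.512 kg·m².
ω_f = L / I = 25.66 / 1.512 = 16.97 rad/s.
KE_i = ½ΣIω² = 1475 J; KE_f = ½(1.512)(16.97)² = 217.8 J.

ΔKE lost ≈ 1260 J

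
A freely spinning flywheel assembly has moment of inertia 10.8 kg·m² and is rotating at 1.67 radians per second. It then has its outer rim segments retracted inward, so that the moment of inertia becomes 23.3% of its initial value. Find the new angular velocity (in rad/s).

Angular momentum about the spin axis is conserved since the torque about it is zero.
I₂ = 0.233 × 10.8 = 2.516 kg·m².
ω₂ = I₁ω₁ / I₂ = (10.80)(1.67 rad/s) / (2.516) = 7.167 rad/s.

ω₂ ≈ 7.17 rad/s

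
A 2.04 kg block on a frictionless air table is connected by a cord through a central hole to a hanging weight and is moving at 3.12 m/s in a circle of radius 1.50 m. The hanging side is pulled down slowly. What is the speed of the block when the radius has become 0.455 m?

v₂ ≈ 10.3 m/s

Central (radial) force ⇒ zero torque about the center ⇒ m v r is constant.
v₂ = v₁ r₁ / r₂ = (3.12)(1.50) / (0.455) = 10.29 m/s.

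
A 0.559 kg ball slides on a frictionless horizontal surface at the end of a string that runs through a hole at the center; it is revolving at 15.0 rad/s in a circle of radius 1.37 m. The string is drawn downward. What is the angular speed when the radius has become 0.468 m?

ω₂ ≈ 129 rad/s

The constraining force is radial, so m r² ω about the center is conserved.
ω₂ = ω₁ (r₁/r₂)² = (15.0)(1.37/0.468)² = 128.5 rad/s.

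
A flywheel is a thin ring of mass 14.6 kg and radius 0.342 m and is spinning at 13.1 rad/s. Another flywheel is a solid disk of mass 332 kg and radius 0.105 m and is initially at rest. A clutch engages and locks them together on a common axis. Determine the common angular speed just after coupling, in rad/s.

No external torque acts about the common axis, so total angular momentum is conserved.
Moments of inertia: I_A = (14.6)(0.342)² = 1.708 kg·m²; I_B = ½(332)(0.105)² = 1.830 kg·m².
Taking A's sense as positive: L = (1.708)(13.1) = 22.37 kg·m²·rad/s.
Combined I = 1.708 + 1.830 = 3.538 kg·m².
ω_f = L / I = 22.37 / 3.538 = 6.323 rad/s.

|ω_f| ≈ 6.32 rad/s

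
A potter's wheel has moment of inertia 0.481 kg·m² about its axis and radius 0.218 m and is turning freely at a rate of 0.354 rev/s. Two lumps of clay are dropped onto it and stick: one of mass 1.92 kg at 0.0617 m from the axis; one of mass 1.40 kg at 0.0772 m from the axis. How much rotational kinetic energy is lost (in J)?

energy lost ≈ 0.0375 J

The added mass arrives with no angular momentum about the axis, and any external torque about the axis is negligible, so the system's angular momentum is conserved.
Added inertia Σmr² = (1.92)(0.0617)² + (1.40)(0.0772)² = 0.01565 kg·m²; I_f = 0.4810 + 0.01565 = 0.4967 kg·m².
ω_f = I_p ω_i / I_f = (0.4810)(0.354) / 0.4967 = 0.3428 rev/s.
KE_i = ½(0.4810)(2.224 rad/s)² = 1.190 J; KE_f = ½(0.4967)(2.154)² = 1.152 J.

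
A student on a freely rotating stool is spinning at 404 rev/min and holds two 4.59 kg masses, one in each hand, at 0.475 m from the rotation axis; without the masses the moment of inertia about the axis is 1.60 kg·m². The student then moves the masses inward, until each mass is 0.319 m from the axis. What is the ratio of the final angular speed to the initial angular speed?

ω₂/ω₁ ≈ 1.45

With no external torque about the axis, L is conserved: I₁ω₁ = I₂ω₂.
I₁ = 1.60 + 2(4.59)(0.475)² = 3.671 kg·m²; I₂ = 1.60 + 2(4.59)(0.319)² = 2.534 kg·m².
ω₂/ω₁ = I₁/I₂ = 3.671 / 2.534 = 1.449.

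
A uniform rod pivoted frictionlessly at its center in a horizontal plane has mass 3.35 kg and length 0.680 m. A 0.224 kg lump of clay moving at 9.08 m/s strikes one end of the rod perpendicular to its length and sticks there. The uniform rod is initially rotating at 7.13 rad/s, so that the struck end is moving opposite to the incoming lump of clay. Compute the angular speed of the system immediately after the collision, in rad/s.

|ω_f| ≈ 1.48 rad/s

The axle reaction passes through the pivot and exerts no torque about it; angular momentum about the pivot is conserved through the impact.
I_p = (1/12)(3.35)(0.680)² = 0.1291 kg·m². Taking the sense of the lump of clay's angular momentum as positive, L_{lump} = m v R = (0.224)(9.08)(0.680/2) = 0.6915 kg·m²/s.
L_i = −I_p ω_p + m v R = −(0.1291)(7.13) + 0.6915 = -0.2289 kg·m²/s.
After sticking, I_f = I_p + m R² = 0.1291 + (0.224)(0.680/2)² = 0.1550 kg·m².
ω_f = L_i / I_f = -0.2289 / 0.1550 = -1.477 rad/s.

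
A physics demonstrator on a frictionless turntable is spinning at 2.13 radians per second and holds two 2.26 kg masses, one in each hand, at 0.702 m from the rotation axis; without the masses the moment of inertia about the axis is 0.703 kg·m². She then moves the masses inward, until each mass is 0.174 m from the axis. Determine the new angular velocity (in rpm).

ω₂ ≈ 71.0 rpm

With no external torque about the axis, L is conserved: I₁ω₁ = I₂ω₂.
I₁ = 0.703 + 2(2.26)(0.702)² = 2.930 kg·m²; I₂ = 0.703 + 2(2.26)(0.174)² = 0.8398 kg·m².
ω₂ = I₁ω₁ / I₂ = (2.930)(2.13 rad/s) / (0.8398) = 7.432 rad/s = 70.97 rpm.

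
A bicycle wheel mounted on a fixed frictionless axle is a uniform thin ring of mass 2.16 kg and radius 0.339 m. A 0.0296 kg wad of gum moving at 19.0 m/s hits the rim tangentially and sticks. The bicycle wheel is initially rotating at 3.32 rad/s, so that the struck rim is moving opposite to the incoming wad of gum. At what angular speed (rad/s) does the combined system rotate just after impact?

|ω_f| ≈ 2.52 rad/s

About the axle the impulsive forces during the collision are internal, so angular momentum about that axis is conserved.
I_p = (2.16)(0.339)² = 0.2482 kg·m². Taking the sense of the wad of gum's angular momentum as positive, L_{wad} = m v R = (0.0296)(19.0)(0.339) = 0.1907 kg·m²/s.
L_i = −I_p ω_p + m v R = −(0.2482)(3.32) + 0.1907 = -0.6335 kg·m²/s.
After sticking, I_f = I_p + m R² = 0.2482 + (0.0296)(0.339)² = 0.2516 kg·m².
ω_f = L_i / I_f = -0.6335 / 0.2516 = -2.517 rad/s.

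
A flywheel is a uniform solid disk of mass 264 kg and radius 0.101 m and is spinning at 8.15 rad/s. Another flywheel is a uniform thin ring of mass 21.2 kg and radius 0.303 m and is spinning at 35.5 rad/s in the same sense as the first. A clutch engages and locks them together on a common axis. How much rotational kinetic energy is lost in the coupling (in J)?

ΔKE lost ≈ 298 J

The coupling torques are internal; angular momentum about the shared axis is conserved.
Moments of inertia: I_A = ½(264)(0.101)² = 1.347 kg·m²; I_B = (21.2)(0.303)² = 1.946 kg·m².
Taking A's sense as positive: L = (1.347)(8.15) + (1.946)(35.5) = 80.07 kg·m²·rad/s.
Combined I = 1.347 + 1.946 = 3.293 kg·m².
ω_f = L / I = 80.07 / 3.293 = 24.32 rad/s.
KE_i = ½ΣIω² = 1271 J; KE_f = ½(3.293)(24.32)² = 973.5 J.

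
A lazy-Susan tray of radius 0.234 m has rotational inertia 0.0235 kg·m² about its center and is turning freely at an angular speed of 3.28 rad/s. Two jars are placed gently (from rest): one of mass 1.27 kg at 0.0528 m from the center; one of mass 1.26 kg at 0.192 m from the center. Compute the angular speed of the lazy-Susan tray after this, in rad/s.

ω_f ≈ 1.05 rad/s

No external torque acts about the center; L_before = L_after.
Added inertia Σmr² = (1.27)(0.0528)² + (1.26)(0.192)² = 0.04999 kg·m²; I_f = 0.02350 + 0.04999 = 0.07349 kg·m².
ω_f = I_p ω_i / I_f = (0.02350)(3.28) / 0.07349 = 1.049 rad/s.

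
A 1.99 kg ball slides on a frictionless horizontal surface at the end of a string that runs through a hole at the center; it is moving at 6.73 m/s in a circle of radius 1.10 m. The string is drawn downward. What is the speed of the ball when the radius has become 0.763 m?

The only horizontal force on the mass is along the cord (radial), so it exerts no torque about the hole and angular momentum m v r is conserved.
v₂ = v₁ r₁ / r₂ = (6.73)(1.10) / (0.763) = 9.702 m/s.

v₂ ≈ 9.70 m/s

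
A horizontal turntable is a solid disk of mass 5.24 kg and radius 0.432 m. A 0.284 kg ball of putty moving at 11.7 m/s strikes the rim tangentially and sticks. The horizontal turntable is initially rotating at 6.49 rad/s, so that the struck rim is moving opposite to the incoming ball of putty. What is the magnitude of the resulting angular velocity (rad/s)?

About the axle the impulsive forces during the collision are internal, so angular momentum about that axis is conserved.
I_p = ½(5.24)(0.432)² = 0.4890 kg·m². Taking the sense of the ball of putty's angular momentum as positive, L_{ball} = m v R = (0.284)(11.7)(0.432) = 1.435 kg·m²/s.
L_i = −I_p ω_p + m v R = −(0.4890)(6.49) + 1.435 = -1.738 kg·m²/s.
After sticking, I_f = I_p + m R² = 0.4890 + (0.284)(0.432)² = 0.5420 kg·m².
ω_f = L_i / I_f = -1.738 / 0.5420 = -3.207 rad/s.

|ω_f| ≈ 3.21 rad/s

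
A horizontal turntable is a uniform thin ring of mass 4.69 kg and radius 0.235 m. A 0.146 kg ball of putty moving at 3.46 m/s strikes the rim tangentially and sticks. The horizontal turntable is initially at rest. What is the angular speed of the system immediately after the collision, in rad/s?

About the axle the impulsive forces during the collision are internal, so angular momentum about that axis is conserved.
I_p = (4.69)(0.235)² = 0.2590 kg·m². Taking the sense of the ball of putty's angular momentum as positive, L_{ball} = m v R = (0.146)(3.46)(0.235) = 0.1187 kg·m²/s.
L_i = 0 + 0.1187 = 0.1187 kg·m²/s.
After sticking, I_f = I_p + m R² = 0.2590 + (0.146)(0.235)² = 0.2671 kg·m².
ω_f = L_i / I_f = 0.1187 / 0.2671 = 0.4445 rad/s.

|ω_f| ≈ 0.445 rad/s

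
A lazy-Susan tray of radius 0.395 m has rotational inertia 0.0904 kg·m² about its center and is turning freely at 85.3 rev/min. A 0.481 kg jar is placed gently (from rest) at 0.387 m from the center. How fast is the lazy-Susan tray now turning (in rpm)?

The added mass arrives with no angular momentum about the center, and any external torque about the center is negligible, so the system's angular momentum is conserved.
Added inertia Σmr² = (0.481)(0.387)² = 0.07204 kg·m²; I_f = 0.09040 + 0.07204 = 0.1624 kg·m².
ω_f = I_p ω_i / I_f = (0.09040)(85.3) / 0.1624 = 47.47 rpm.

ω_f ≈ 47.5 rpm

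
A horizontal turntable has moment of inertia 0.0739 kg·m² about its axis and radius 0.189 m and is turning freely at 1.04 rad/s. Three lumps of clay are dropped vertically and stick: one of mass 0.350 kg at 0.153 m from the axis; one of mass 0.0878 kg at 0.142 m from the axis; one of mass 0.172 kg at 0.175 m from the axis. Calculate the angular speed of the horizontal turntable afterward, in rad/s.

ω_f ≈ 0.862 rad/s

The added mass arrives with no angular momentum about the axis, and any external torque about the axis is negligible, so the system's angular momentum is conserved.
Added inertia Σmr² = (0.350)(0.153)² + (0.0878)(0.142)² + (0.172)(0.175)² = 0.01523 kg·m²; I_f = 0.07390 + 0.01523 = 0.08913 kg·m².
ω_f = I_p ω_i / I_f = (0.07390)(1.04) / 0.08913 = 0.8623 rad/s.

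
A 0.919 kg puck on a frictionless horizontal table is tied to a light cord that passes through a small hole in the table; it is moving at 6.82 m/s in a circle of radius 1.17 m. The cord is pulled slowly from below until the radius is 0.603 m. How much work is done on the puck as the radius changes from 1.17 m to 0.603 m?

Central (radial) force ⇒ zero torque about the center ⇒ m v r is constant.
v₂ = v₁ r₁ / r₂ = (6.82)(1.17) / (0.603) = 13.23 m/s.
W = ΔKE = ½m(v₂² − v₁²) = 59.09 J.

W ≈ 59.1 J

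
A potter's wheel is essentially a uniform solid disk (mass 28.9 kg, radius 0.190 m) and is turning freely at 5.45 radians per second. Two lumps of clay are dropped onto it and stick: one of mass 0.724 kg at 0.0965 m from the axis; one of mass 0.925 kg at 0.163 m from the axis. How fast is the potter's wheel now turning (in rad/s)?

The added mass arrives with no angular momentum about the axis, and any external torque about the axis is negligible, so the system's angular momentum is conserved.
I_p = ½(28.9)(0.190)² = 0.5216 kg·m².
Added inertia Σmr² = (0.724)(0.0965)² + (0.925)(0.163)² = 0.03132 kg·m²; I_f = 0.5216 + 0.03132 = 0.5530 kg·m².
ω_f = I_p ω_i / I_f = (0.5216)(5.45) / 0.5530 = 5.141 rad/s.

ω_f ≈ 5.14 rad/s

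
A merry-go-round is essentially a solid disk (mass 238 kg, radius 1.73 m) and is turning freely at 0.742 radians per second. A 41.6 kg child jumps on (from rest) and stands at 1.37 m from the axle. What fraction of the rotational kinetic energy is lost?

The added mass arrives with no angular momentum about the axle, and any external torque about the axle is negligible, so the system's angular momentum is conserved.
I_p = ½(238)(1.73)² = 356.2 kg·m².
Added inertia Σmr² = (41.6)(1.37)² = 78.08 kg·m²; I_f = 356.2 + 78.08 = 434.2 kg·m².
ω_f = I_p ω_i / I_f = (356.2)(0.742) / 434.2 = 0.6086 rad/s.
KE_i = ½(356.2)(0.7420 rad/s)² = 98.04 J; KE_f = ½(434.2)(0.6086)² = 80.41 J.
Fraction lost = 0.1798.

fraction ≈ 0.180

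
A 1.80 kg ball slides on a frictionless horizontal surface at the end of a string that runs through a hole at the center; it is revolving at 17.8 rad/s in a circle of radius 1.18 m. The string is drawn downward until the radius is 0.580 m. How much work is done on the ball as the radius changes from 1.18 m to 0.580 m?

The constraining force is radial, so m r² ω about the center is conserved.
ω₂ = ω₁ (r₁/r₂)² = (17.8)(1.18/0.580)² = 73.68 rad/s.
W = ΔKE = ½m(v₂² − v₁²) = 1246 J.

W ≈ 1250 J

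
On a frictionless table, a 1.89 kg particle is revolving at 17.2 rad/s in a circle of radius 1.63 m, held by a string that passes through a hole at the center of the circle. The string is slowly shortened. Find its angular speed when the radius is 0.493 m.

ω₂ ≈ 188 rad/s

No torque about the axis ⇒ m r₁² ω₁ = m r₂² ω₂.
ω₂ = ω₁ (r₁/r₂)² = (17.2)(1.63/0.493)² = 188.0 rad/s.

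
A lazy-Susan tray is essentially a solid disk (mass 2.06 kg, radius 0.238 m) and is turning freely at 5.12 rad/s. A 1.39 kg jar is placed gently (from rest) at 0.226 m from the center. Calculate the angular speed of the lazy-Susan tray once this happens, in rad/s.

The added mass arrives with no angular momentum about the center, and any external torque about the center is negligible, so the system's angular momentum is conserved.
I_p = ½(2.06)(0.238)² = 0.05834 kg·m².
Added inertia Σmr² = (1.39)(0.226)² = 0.07100 kg·m²; I_f = 0.05834 + 0.07100 = 0.1293 kg·m².
ω_f = I_p ω_i / I_f = (0.05834)(5.12) / 0.1293 = 2.310 rad/s.

ω_f ≈ 2.31 rad/s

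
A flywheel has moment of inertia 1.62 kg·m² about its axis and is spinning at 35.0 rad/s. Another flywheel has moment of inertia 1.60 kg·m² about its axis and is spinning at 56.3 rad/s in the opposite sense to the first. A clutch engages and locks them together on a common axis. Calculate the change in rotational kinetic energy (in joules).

ΔKE ≈ -3350 J

No external torque acts about the common axis, so total angular momentum is conserved.
Taking A's sense as positive: L = (1.620)(35.0) − (1.600)(56.3) = -33.38 kg·m²·rad/s.
Combined I = 1.620 + 1.600 = 3.220 kg·m².
ω_f = L / I = -33.38 / 3.220 = -10.37 rad/s.
KE_i = ½ΣIω² = 3528 J; KE_f = ½(3.220)(10.37)² = 173.0 J.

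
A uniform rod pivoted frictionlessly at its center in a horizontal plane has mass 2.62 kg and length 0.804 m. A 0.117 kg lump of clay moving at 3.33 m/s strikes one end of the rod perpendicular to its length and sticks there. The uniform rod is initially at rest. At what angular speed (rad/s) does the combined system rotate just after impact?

|ω_f| ≈ 0.979 rad/s

The axle reaction passes through the pivot and exerts no torque about it; angular momentum about the pivot is conserved through the impact.
I_p = (1/12)(2.62)(0.804)² = 0.1411 kg·m². Taking the sense of the lump of clay's angular momentum as positive, L_{lump} = m v R = (0.117)(3.33)(0.804/2) = 0.1566 kg·m²/s.
L_i = 0 + 0.1566 = 0.1566 kg·m²/s.
After sticking, I_f = I_p + m R² = 0.1411 + (0.117)(0.804/2)² = 0.1600 kg·m².
ω_f = L_i / I_f = 0.1566 / 0.1600 = 0.9786 rad/s.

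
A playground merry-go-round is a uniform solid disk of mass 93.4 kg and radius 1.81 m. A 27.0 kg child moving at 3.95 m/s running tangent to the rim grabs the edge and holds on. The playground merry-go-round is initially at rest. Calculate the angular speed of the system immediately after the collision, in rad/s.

About the axle the impulsive forces during the collision are internal, so angular momentum about that axis is conserved.
I_p = ½(93.4)(1.81)² = 153.0 kg·m². Taking the sense of the child's angular momentum as positive, L_{child} = m v R = (27.0)(3.95)(1.81) = 193.0 kg·m²/s.
L_i = 0 + 193.0 = 193.0 kg·m²/s.
After sticking, I_f = I_p + m R² = 153.0 + (27.0)(1.81)² = 241.4 kg·m².
ω_f = L_i / I_f = 193.0 / 241.4 = 0.7995 rad/s.

|ω_f| ≈ 0.799 rad/s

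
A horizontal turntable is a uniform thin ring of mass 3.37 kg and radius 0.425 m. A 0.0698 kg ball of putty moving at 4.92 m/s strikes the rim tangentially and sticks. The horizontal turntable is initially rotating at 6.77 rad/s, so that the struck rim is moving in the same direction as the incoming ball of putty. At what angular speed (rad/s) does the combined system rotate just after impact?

|ω_f| ≈ 6.87 rad/s

About the axle the impulsive forces during the collision are internal, so angular momentum about that axis is conserved.
I_p = (3.37)(0.425)² = 0.6087 kg·m². Taking the sense of the ball of putty's angular momentum as positive, L_{ball} = m v R = (0.0698)(4.92)(0.425) = 0.1460 kg·m²/s.
L_i = +I_p ω_p + m v R = +(0.6087)(6.77) + 0.1460 = 4.267 kg·m²/s.
After sticking, I_f = I_p + m R² = 0.6087 + (0.0698)(0.425)² = 0.6213 kg·m².
ω_f = L_i / I_f = 4.267 / 0.6213 = 6.868 rad/s.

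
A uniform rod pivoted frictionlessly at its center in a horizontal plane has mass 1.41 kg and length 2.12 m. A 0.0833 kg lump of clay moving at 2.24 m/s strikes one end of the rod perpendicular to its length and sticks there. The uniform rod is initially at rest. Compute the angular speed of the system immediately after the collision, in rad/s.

The axle reaction passes through the pivot and exerts no torque about it; angular momentum about the pivot is conserved through the impact.
I_p = (1/12)(1.41)(2.12)² = 0.5281 kg·m². Taking the sense of the lump of clay's angular momentum as positive, L_{lump} = m v R = (0.0833)(2.24)(2.12/2) = 0.1978 kg·m²/s.
L_i = 0 + 0.1978 = 0.1978 kg·m²/s.
After sticking, I_f = I_p + m R² = 0.5281 + (0.0833)(2.12/2)² = 0.6217 kg·m².
ω_f = L_i / I_f = 0.1978 / 0.6217 = 0.3181 rad/s.

|ω_f| ≈ 0.318 rad/s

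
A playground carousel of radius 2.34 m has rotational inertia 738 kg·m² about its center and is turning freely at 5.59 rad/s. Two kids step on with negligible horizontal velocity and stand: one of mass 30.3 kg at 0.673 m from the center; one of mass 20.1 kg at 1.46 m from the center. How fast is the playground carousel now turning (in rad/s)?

The added mass arrives with no angular momentum about the center, and any external torque about the center is negligible, so the system's angular momentum is conserved.
Added inertia Σmr² = (30.3)(0.673)² + (20.1)(1.46)² = 56.57 kg·m²; I_f = 738.0 + 56.57 = 794.6 kg·m².
ω_f = I_p ω_i / I_f = (738.0)(5.59) / 794.6 = 5.192 rad/s.

ω_f ≈ 5.19 rad/s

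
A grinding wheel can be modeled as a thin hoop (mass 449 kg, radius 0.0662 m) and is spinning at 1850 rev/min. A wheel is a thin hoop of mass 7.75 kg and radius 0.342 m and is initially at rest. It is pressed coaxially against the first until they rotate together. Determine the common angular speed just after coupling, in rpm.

The coupling torques are internal; angular momentum about the shared axis is conserved.
Moments of inertia: I_A = (449)(0.0662)² = 1.968 kg·m²; I_B = (7.75)(0.342)² = 0.9065 kg·m².
Taking A's sense as positive: L = (1.968)(1850) = 3640 kg·m²·rpm.
Combined I = 1.968 + 0.9065 = 2.874 kg·m².
ω_f = L / I = 3640 / 2.874 = 1267 rpm.

|ω_f| ≈ 1270 rpm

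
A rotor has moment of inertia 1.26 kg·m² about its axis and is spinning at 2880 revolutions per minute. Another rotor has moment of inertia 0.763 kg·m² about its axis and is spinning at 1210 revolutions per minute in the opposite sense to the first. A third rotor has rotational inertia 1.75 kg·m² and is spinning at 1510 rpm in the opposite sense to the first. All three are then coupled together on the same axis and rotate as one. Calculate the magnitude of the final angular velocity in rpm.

The coupling torques are internal; angular momentum about the shared axis is conserved.
Taking A's sense as positive: L = (1.260)(2880) − (0.7630)(1210) − (1.750)(1510) = 63.07 kg·m²·rpm.
Combined I = 1.260 + 0.7630 + 1.750 = 3.773 kg·m².
ω_f = L / I = 63.07 / 3.773 = 16.72 rpm.

|ω_f| ≈ 16.7 rpm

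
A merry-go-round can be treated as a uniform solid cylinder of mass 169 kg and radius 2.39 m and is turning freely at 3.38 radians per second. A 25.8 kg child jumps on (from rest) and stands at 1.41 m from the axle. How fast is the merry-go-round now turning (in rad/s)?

ω_f ≈ 3.06 rad/s

No external torque acts about the axle; L_before = L_after.
I_p = ½(169)(2.39)² = 482.7 kg·m².
Added inertia Σmr² = (25.8)(1.41)² = 51.29 kg·m²; I_f = 482.7 + 51.29 = 534.0 kg·m².
ω_f = I_p ω_i / I_f = (482.7)(3.38) / 534.0 = 3.055 rad/s.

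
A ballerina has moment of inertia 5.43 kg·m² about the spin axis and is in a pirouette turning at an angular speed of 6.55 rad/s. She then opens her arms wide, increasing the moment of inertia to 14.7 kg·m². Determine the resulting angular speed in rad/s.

ω₂ ≈ 2.42 rad/s

Angular momentum about the spin axis is conserved since the torque about it is zero.
ω₂ = I₁ω₁ / I₂ = (5.430)(6.55 rad/s) / (14.70) = 2.419 rad/s.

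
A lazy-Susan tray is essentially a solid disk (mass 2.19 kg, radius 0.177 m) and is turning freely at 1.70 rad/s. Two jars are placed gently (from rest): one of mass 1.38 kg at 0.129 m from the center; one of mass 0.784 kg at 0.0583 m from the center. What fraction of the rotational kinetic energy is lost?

The added mass arrives with no angular momentum about the center, and any external torque about the center is negligible, so the system's angular momentum is conserved.
I_p = ½(2.19)(0.177)² = 0.03431 kg·m².
Added inertia Σmr² = (1.38)(0.129)² + (0.784)(0.0583)² = 0.02563 kg·m²; I_f = 0.03431 + 0.02563 = 0.05993 kg·m².
ω_f = I_p ω_i / I_f = (0.03431)(1.70) / 0.05993 = 0.9730 rad/s.
KE_i = ½(0.03431)(1.700 rad/s)² = 0.04957 J; KE_f = ½(0.05993)(0.9730)² = 0.02837 J.
Fraction lost = 0.4276.

fraction ≈ 0.428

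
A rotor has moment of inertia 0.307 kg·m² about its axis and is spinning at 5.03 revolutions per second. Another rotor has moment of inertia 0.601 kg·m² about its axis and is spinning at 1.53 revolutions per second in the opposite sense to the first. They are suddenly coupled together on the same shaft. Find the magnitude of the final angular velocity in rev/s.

No external torque acts about the common axis, so total angular momentum is conserved.
Taking A's sense as positive: L = (0.3070)(5.03) − (0.6010)(1.53) = 0.6247 kg·m²·rev/s.
Combined I = 0.3070 + 0.6010 = 0.9080 kg·m².
ω_f = L / I = 0.6247 / 0.9080 = 0.6880 rev/s.

|ω_f| ≈ 0.688 rev/s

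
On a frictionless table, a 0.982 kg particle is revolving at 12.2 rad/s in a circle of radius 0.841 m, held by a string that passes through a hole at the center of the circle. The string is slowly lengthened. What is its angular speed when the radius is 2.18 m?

No torque about the axis ⇒ m r₁² ω₁ = m r₂² ω₂.
ω₂ = ω₁ (r₁/r₂)² = (12.2)(0.841/2.18)² = 1.816 rad/s.

ω₂ ≈ 1.82 rad/s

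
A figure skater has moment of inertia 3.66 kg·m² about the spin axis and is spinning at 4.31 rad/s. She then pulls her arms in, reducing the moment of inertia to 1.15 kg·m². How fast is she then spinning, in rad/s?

With no external torque about the axis, L is conserved: I₁ω₁ = I₂ω₂.
ω₂ = I₁ω₁ / I₂ = (3.660)(4.31 rad/s) / (1.150) = 13.72 rad/s.

ω₂ ≈ 13.7 rad/s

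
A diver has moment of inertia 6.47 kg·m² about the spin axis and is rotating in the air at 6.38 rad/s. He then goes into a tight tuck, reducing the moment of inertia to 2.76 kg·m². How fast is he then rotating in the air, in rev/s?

ω₂ ≈ 2.38 rev/s

No external torque acts about the spin axis, so angular momentum is conserved.
ω₂ = I₁ω₁ / I₂ = (6.470)(6.38 rad/s) / (2.760) = 14.96 rad/s = 2.380 rev/s.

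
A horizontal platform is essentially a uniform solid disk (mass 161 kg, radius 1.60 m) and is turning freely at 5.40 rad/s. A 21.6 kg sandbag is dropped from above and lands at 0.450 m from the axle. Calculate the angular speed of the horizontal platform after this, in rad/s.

The added mass arrives with no angular momentum about the axle, and any external torque about the axle is negligible, so the system's angular momentum is conserved.
I_p = ½(161)(1.60)² = 206.1 kg·m².
Added inertia Σmr² = (21.6)(0.450)² = 4.374 kg·m²; I_f = 206.1 + 4.374 = 210.5 kg·m².
ω_f = I_p ω_i / I_f = (206.1)(5.40) / 210.5 = 5.288 rad/s.

ω_f ≈ 5.29 rad/s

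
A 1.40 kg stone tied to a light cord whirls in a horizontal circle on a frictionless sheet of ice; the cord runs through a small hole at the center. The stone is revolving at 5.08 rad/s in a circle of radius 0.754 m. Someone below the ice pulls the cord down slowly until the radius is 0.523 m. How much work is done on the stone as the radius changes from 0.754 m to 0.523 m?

W ≈ 11.1 J

The constraining force is radial, so m r² ω about the center is conserved.
ω₂ = ω₁ (r₁/r₂)² = (5.08)(0.754/0.523)² = 10.56 rad/s.
W = ΔKE = ½m(v₂² − v₁²) = 11.08 J.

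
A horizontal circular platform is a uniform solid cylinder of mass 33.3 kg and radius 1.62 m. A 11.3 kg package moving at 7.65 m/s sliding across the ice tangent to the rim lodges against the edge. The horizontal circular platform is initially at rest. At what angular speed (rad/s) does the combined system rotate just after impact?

|ω_f| ≈ 1.91 rad/s

About the central axle the impulsive forces during the collision are internal, so angular momentum about that axis is conserved.
I_p = ½(33.3)(1.62)² = 43.70 kg·m². Taking the sense of the package's angular momentum as positive, L_{package} = m v R = (11.3)(7.65)(1.62) = 140.0 kg·m²/s.
L_i = 0 + 140.0 = 140.0 kg·m²/s.
After sticking, I_f = I_p + m R² = 43.70 + (11.3)(1.62)² = 73.35 kg·m².
ω_f = L_i / I_f = 140.0 / 73.35 = 1.909 rad/s.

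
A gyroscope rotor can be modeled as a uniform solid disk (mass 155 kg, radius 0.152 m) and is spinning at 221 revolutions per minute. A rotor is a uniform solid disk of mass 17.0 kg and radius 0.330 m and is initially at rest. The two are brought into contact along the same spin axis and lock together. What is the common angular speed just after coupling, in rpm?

|ω_f| ≈ 146 rpm

No external torque acts about the common axis, so total angular momentum is conserved.
Moments of inertia: I_A = ½(155)(0.152)² = 1.791 kg·m²; I_B = ½(17.0)(0.330)² = 0.9257 kg·m².
Taking A's sense as positive: L = (1.791)(221) = 395.7 kg·m²·rpm.
Combined I = 1.791 + 0.9257 = 2.716 kg·m².
ω_f = L / I = 395.7 / 2.716 = 145.7 rpm.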